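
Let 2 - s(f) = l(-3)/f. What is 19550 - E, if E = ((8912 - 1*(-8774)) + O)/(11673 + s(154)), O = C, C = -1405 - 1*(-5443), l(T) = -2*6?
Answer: 17573405802/898981 ≈ 19548.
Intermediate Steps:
l(T) = -12
s(f) = 2 + 12/f (s(f) = 2 - (-12)/f = 2 + 12/f)
C = 4038 (C = -1405 + 5443 = 4038)
O = 4038
E = 1672748/898981 (E = ((8912 - 1*(-8774)) + 4038)/(11673 + (2 + 12/154)) = ((8912 + 8774) + 4038)/(11673 + (2 + 12*(1/154))) = (17686 + 4038)/(11673 + (2 + 6/77)) = 21724/(11673 + 160/77) = 21724/(898981/77) = 21724*(77/898981) = 1672748/898981 ≈ 1.8607)
19550 - E = 19550 - 1*1672748/898981 = 19550 - 1672748/898981 = 17573405802/898981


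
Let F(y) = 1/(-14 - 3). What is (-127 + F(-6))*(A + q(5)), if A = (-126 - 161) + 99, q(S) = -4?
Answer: 414720/17 ≈ 24395.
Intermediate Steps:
A = -188 (A = -287 + 99 = -188)
F(y) = -1/17 (F(y) = 1/(-17) = -1/17)
(-127 + F(-6))*(A + q(5)) = (-127 - 1/17)*(-188 - 4) = -2160/17*(-192) = 414720/17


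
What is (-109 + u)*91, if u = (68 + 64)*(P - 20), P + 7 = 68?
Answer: 482573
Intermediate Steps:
P = 61 (P = -7 + 68 = 61)
u = 5412 (u = (68 + 64)*(61 - 20) = 132*41 = 5412)
(-109 + u)*91 = (-109 + 5412)*91 = 5303*91 = 482573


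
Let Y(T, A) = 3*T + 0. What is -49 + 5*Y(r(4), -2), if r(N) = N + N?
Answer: 71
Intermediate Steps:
r(N) = 2*N
Y(T, A) = 3*T
-49 + 5*Y(r(4), -2) = -49 + 5*(3*(2*4)) = -49 + 5*(3*8) = -49 + 5*24 = -49 + 120 = 71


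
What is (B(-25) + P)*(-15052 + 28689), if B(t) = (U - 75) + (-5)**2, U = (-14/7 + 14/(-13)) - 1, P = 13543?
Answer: 183948444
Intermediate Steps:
U = -53/13 (U = (-14*1/7 + 14*(-1/13)) - 1 = (-2 - 14/13) - 1 = -40/13 - 1 = -53/13 ≈ -4.0769)
B(t) = -703/13 (B(t) = (-53/13 - 75) + (-5)**2 = -1028/13 + 25 = -703/13)
(B(-25) + P)*(-15052 + 28689) = (-703/13 + 13543)*(-15052 + 28689) = (175356/13)*13637 = 183948444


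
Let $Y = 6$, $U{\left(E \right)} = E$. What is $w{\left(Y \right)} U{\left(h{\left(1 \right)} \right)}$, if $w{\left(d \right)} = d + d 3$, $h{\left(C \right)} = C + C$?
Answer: $48$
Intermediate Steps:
$h{\left(C \right)} = 2 C$
$w{\left(d \right)} = 4 d$ ($w{\left(d \right)} = d + 3 d = 4 d$)
$w{\left(Y \right)} U{\left(h{\left(1 \right)} \right)} = 4 \cdot 6 \cdot 2 \cdot 1 = 24 \cdot 2 = 48$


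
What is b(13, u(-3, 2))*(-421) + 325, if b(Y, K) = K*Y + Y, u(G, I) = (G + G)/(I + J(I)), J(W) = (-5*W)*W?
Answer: -20917/3 ≈ -6972.3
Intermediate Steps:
J(W) = -5*W**2
u(G, I) = 2*G/(I - 5*I**2) (u(G, I) = (G + G)/(I - 5*I**2) = (2*G)/(I - 5*I**2) = 2*G/(I - 5*I**2))
b(Y, K) = Y + K*Y
b(13, u(-3, 2))*(-421) + 325 = (13*(1 - 2*(-3)/(2*(-1 + 5*2))))*(-421) + 325 = (13*(1 - 2*(-3)*1/2/(-1 + 10)))*(-421) + 325 = (13*(1 - 2*(-3)*1/2/9))*(-421) + 325 = (13*(1 - 2*(-3)*1/2*1/9))*(-421) + 325 = (13*(1 + 1/3))*(-421) + 325 = (13*(4/3))*(-421) + 325 = (52/3)*(-421) + 325 = -21892/3 + 325 = -20917/3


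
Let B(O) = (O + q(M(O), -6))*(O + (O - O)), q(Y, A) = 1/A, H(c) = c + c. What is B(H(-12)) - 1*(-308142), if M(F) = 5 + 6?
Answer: 308722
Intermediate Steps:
M(F) = 11
H(c) = 2*c
B(O) = O*(-1/6 + O) (B(O) = (O + 1/(-6))*(O + (O - O)) = (O - 1/6)*(O + 0) = (-1/6 + O)*O = O*(-1/6 + O))
B(H(-12)) - 1*(-308142) = (2*(-12))*(-1/6 + 2*(-12)) - 1*(-308142) = -24*(-1/6 - 24) + 308142 = -24*(-145/6) + 308142 = 580 + 308142 = 308722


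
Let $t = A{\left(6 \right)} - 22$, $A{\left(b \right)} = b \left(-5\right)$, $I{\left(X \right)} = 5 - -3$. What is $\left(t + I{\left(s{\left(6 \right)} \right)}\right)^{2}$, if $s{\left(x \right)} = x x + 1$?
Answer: $1936$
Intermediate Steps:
$s{\left(x \right)} = 1 + x^{2}$ ($s{\left(x \right)} = x^{2} + 1 = 1 + x^{2}$)
$I{\left(X \right)} = 8$ ($I{\left(X \right)} = 5 + 3 = 8$)
$A{\left(b \right)} = - 5 b$
$t = -52$ ($t = \left(-5\right) 6 - 22 = -30 - 22 = -52$)
$\left(t + I{\left(s{\left(6 \right)} \right)}\right)^{2} = \left(-52 + 8\right)^{2} = \left(-44\right)^{2} = 1936$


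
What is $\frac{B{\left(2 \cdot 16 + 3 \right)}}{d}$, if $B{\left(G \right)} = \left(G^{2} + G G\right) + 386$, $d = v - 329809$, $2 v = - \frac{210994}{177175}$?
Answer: $- \frac{125617075}{14608503768} \approx -0.0085989$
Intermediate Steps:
$v = - \frac{105497}{177175}$ ($v = \frac{\left(-210994\right) \frac{1}{177175}}{2} = \frac{1}{2} \left(- \frac{210994}{177175}\right) = - \frac{105497}{177175} \approx -0.59544$)
$d = - \frac{58434015072}{177175}$ ($d = - \frac{105497}{177175} - 329809 = - \frac{58434015072}{177175} \approx -3.2981 \cdot 10^{5}$)
$B{\left(G \right)} = 386 + 2 G^{2}$ ($B{\left(G \right)} = \left(G^{2} + G^{2}\right) + 386 = 2 G^{2} + 386 = 386 + 2 G^{2}$)
$\frac{B{\left(2 \cdot 16 + 3 \right)}}{d} = \frac{386 + 2 \left(2 \cdot 16 + 3\right)^{2}}{- \frac{58434015072}{177175}} = \left(386 + 2 \left(32 + 3\right)^{2}\right) \left(- \frac{177175}{58434015072}\right) = \left(386 + 2 \cdot 35^{2}\right) \left(- \frac{177175}{58434015072}\right) = \left(386 + 2 \cdot 1225\right) \left(- \frac{177175}{58434015072}\right) = \left(386 + 2450\right) \left(- \frac{177175}{58434015072}\right) = 2836 \left(- \frac{177175}{58434015072}\right) = - \frac{125617075}{14608503768}$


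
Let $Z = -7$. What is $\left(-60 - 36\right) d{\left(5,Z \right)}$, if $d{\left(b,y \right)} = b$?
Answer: $-480$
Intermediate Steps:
$\left(-60 - 36\right) d{\left(5,Z \right)} = \left(-60 - 36\right) 5 = \left(-96\right) 5 = -480$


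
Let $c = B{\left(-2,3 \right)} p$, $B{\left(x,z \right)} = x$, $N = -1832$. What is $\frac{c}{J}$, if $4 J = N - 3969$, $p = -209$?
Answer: $- \frac{1672}{5801} \approx -0.28823$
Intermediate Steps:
$c = 418$ ($c = \left(-2\right) \left(-209\right) = 418$)
$J = - \frac{5801}{4}$ ($J = \frac{-1832 - 3969}{4} = \frac{1}{4} \left(-5801\right) = - \frac{5801}{4} \approx -1450.3$)
$\frac{c}{J} = \frac{418}{- \frac{5801}{4}} = 418 \left(- \frac{4}{5801}\right) = - \frac{1672}{5801}$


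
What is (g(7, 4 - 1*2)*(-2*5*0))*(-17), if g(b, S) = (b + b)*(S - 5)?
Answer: 0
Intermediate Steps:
g(b, S) = 2*b*(-5 + S) (g(b, S) = (2*b)*(-5 + S) = 2*b*(-5 + S))
(g(7, 4 - 1*2)*(-2*5*0))*(-17) = ((2*7*(-5 + (4 - 1*2)))*(-2*5*0))*(-17) = ((2*7*(-5 + (4 - 2)))*(-10*0))*(-17) = ((2*7*(-5 + 2))*0)*(-17) = ((2*7*(-3))*0)*(-17) = -42*0*(-17) = 0*(-17) = 0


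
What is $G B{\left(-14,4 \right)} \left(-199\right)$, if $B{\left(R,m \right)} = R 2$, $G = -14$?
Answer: $-78008$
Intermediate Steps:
$B{\left(R,m \right)} = 2 R$
$G B{\left(-14,4 \right)} \left(-199\right) = - 14 \cdot 2 \left(-14\right) \left(-199\right) = \left(-14\right) \left(-28\right) \left(-199\right) = 392 \left(-199\right) = -78008$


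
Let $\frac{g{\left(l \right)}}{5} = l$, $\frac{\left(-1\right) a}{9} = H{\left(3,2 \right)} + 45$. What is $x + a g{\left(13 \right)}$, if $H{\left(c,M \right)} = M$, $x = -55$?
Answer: $-27550$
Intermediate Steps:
$a = -423$ ($a = - 9 \left(2 + 45\right) = \left(-9\right) 47 = -423$)
$g{\left(l \right)} = 5 l$
$x + a g{\left(13 \right)} = -55 - 423 \cdot 5 \cdot 13 = -55 - 27495 = -27550$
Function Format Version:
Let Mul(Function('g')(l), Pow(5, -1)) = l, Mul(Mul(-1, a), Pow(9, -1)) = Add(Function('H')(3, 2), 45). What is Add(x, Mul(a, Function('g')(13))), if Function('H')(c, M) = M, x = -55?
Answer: -27550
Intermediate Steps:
a = -423 (a = Mul(-9, Add(2, 45)) = Mul(-9, 47) = -423)
Function('g')(l) = Mul(5, l)
Add(x, Mul(a, Function('g')(13))) = Add(-55, Mul(-423, Mul(5, 13))) = Add(-55, Mul(-423, 65)) = Add(-55, -27495) = -27550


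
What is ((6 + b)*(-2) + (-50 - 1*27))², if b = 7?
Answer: 10609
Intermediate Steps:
((6 + b)*(-2) + (-50 - 1*27))² = ((6 + 7)*(-2) + (-50 - 1*27))² = (13*(-2) + (-50 - 27))² = (-26 - 77)² = (-103)² = 10609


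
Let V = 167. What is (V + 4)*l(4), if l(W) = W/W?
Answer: 171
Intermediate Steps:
l(W) = 1
(V + 4)*l(4) = (167 + 4)*1 = 171*1 = 171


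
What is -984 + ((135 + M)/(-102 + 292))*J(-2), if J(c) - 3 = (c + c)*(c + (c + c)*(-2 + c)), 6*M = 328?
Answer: -591037/570 ≈ -1036.9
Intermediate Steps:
M = 164/3 (M = (⅙)*328 = 164/3 ≈ 54.667)
J(c) = 3 + 2*c*(c + 2*c*(-2 + c)) (J(c) = 3 + (c + c)*(c + (c + c)*(-2 + c)) = 3 + (2*c)*(c + (2*c)*(-2 + c)) = 3 + (2*c)*(c + 2*c*(-2 + c)) = 3 + 2*c*(c + 2*c*(-2 + c)))
-984 + ((135 + M)/(-102 + 292))*J(-2) = -984 + ((135 + 164/3)/(-102 + 292))*(3 - 6*(-2)² + 4*(-2)³) = -984 + ((569/3)/190)*(3 - 6*4 + 4*(-8)) = -984 + ((569/3)*(1/190))*(3 - 24 - 32) = -984 + (569/570)*(-53) = -984 - 30157/570 = -591037/570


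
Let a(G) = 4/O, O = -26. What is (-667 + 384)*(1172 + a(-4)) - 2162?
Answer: -4339328/13 ≈ -3.3379e+5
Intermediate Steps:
a(G) = -2/13 (a(G) = 4/(-26) = 4*(-1/26) = -2/13)
(-667 + 384)*(1172 + a(-4)) - 2162 = (-667 + 384)*(1172 - 2/13) - 2162 = -283*15234/13 - 2162 = -4311222/13 - 2162 = -4339328/13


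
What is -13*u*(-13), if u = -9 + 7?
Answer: -338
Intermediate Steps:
u = -2
-13*u*(-13) = -13*(-2)*(-13) = 26*(-13) = -338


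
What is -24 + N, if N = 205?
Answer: 181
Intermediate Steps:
-24 + N = -24 + 205 = 181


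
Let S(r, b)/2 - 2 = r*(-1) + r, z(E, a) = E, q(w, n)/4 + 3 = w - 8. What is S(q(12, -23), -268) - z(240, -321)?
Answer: -236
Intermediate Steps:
q(w, n) = -44 + 4*w (q(w, n) = -12 + 4*(w - 8) = -12 + 4*(-8 + w) = -12 + (-32 + 4*w) = -44 + 4*w)
S(r, b) = 4 (S(r, b) = 4 + 2*(r*(-1) + r) = 4 + 2*(-r + r) = 4 + 2*0 = 4 + 0 = 4)
S(q(12, -23), -268) - z(240, -321) = 4 - 1*240 = 4 - 240 = -236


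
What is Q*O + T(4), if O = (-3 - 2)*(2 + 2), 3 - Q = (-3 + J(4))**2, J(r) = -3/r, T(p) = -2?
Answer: 877/4 ≈ 219.25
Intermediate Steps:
Q = -177/16 (Q = 3 - (-3 - 3/4)**2 = 3 - (-15/4)**2 = 3 - 1*225/16 = 3 - 225/16 = -177/16 ≈ -11.063)
O = -20 (O = -5*4 = -20)
Q*O + T(4) = -177/16*(-20) - 2 = 885/4 - 2 = 877/4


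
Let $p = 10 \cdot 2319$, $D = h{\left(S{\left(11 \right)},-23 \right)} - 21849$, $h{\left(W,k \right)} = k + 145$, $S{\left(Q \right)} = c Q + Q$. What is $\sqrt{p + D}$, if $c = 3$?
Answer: $\sqrt{1463} \approx 38.249$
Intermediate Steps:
$S{\left(Q \right)} = 4 Q$ ($S{\left(Q \right)} = 3 Q + Q = 4 Q$)
$h{\left(W,k \right)} = 145 + k$
$D = -21727$ ($D = \left(145 - 23\right) - 21849 = 122 - 21849 = -21727$)
$p = 23190$
$\sqrt{p + D} = \sqrt{23190 - 21727} = \sqrt{1463}$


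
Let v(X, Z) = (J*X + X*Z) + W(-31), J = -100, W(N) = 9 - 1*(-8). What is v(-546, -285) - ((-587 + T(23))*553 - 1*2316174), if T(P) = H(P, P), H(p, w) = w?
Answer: 2838293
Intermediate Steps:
W(N) = 17 (W(N) = 9 + 8 = 17)
T(P) = P
v(X, Z) = 17 - 100*X + X*Z (v(X, Z) = (-100*X + X*Z) + 17 = 17 - 100*X + X*Z)
v(-546, -285) - ((-587 + T(23))*553 - 1*2316174) = (17 - 100*(-546) - 546*(-285)) - ((-587 + 23)*553 - 1*2316174) = (17 + 54600 + 155610) - (-564*553 - 2316174) = 210227 - (-311892 - 2316174) = 210227 - 1*(-2628066) = 210227 + 2628066 = 2838293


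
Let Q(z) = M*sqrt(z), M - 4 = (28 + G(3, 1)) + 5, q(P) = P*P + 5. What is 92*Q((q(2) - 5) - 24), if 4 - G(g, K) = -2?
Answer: 7912*I*sqrt(5) ≈ 17692.0*I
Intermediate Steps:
q(P) = 5 + P**2 (q(P) = P**2 + 5 = 5 + P**2)
G(g, K) = 6 (G(g, K) = 4 - 1*(-2) = 4 + 2 = 6)
M = 43 (M = 4 + ((28 + 6) + 5) = 4 + (34 + 5) = 4 + 39 = 43)
Q(z) = 43*sqrt(z)
92*Q((q(2) - 5) - 24) = 92*(43*sqrt(((5 + 2**2) - 5) - 24)) = 92*(43*sqrt(((5 + 4) - 5) - 24)) = 92*(43*sqrt((9 - 5) - 24)) = 92*(43*sqrt(4 - 24)) = 92*(43*sqrt(-20)) = 92*(43*(2*I*sqrt(5))) = 92*(86*I*sqrt(5)) = 7912*I*sqrt(5)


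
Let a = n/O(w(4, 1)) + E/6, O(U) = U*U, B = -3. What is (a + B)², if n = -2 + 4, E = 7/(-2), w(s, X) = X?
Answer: 361/144 ≈ 2.5069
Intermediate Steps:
E = -7/2 (E = 7*(-½) = -7/2 ≈ -3.5000)
n = 2
O(U) = U²
a = 17/12 (a = 2/(1²) - 7/2/6 = 2/1 - 7/2*⅙ = 2*1 - 7/12 = 2 - 7/12 = 17/12 ≈ 1.4167)
(a + B)² = (17/12 - 3)² = (-19/12)² = 361/144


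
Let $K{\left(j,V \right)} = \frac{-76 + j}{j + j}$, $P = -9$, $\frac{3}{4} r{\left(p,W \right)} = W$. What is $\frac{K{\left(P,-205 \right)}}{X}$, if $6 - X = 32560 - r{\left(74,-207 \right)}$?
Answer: $- \frac{17}{118188} \approx -0.00014384$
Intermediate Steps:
$r{\left(p,W \right)} = \frac{4 W}{3}$
$X = -32830$ ($X = 6 - \left(32560 - \frac{4}{3} \left(-207\right)\right) = 6 - \left(32560 - -276\right) = 6 - \left(32560 + 276\right) = 6 - 32836 = -32830$)
$K{\left(j,V \right)} = \frac{-76 + j}{2 j}$
$\frac{K{\left(P,-205 \right)}}{X} = \frac{\frac{1}{2} \frac{1}{-9} \left(-76 - 9\right)}{-32830} = \frac{1}{2} \left(- \frac{1}{9}\right) \left(-85\right) \left(- \frac{1}{32830}\right) = \frac{85}{18} \left(- \frac{1}{32830}\right) = - \frac{17}{118188}$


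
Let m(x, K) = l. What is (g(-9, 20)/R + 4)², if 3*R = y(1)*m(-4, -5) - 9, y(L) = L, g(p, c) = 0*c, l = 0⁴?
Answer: 16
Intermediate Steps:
l = 0
m(x, K) = 0
g(p, c) = 0
R = -3 (R = (1*0 - 9)/3 = (0 - 9)/3 = (⅓)*(-9) = -3)
(g(-9, 20)/R + 4)² = (0/(-3) + 4)² = (0*(-⅓) + 4)² = (0 + 4)² = 4² = 16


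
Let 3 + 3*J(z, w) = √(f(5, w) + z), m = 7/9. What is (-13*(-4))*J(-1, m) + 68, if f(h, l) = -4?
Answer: 16 + 52*I*√5/3 ≈ 16.0 + 38.758*I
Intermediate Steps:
m = 7/9 (m = 7*(⅑) = 7/9 ≈ 0.77778)
J(z, w) = -1 + √(-4 + z)/3
(-13*(-4))*J(-1, m) + 68 = (-13*(-4))*(-1 + √(-4 - 1)/3) + 68 = 52*(-1 + √(-5)/3) + 68 = 52*(-1 + (I*√5)/3) + 68 = 52*(-1 + I*√5/3) + 68 = (-52 + 52*I*√5/3) + 68 = 16 + 52*I*√5/3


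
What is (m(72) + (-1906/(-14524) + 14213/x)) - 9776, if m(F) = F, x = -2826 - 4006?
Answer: -3947137743/406672 ≈ -9706.0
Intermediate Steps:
x = -6832
(m(72) + (-1906/(-14524) + 14213/x)) - 9776 = (72 + (-1906/(-14524) + 14213/(-6832))) - 9776 = (72 + (-1906*(-1/14524) + 14213*(-1/6832))) - 9776 = (72 + (953/7262 - 233/112)) - 9776 = (72 - 792655/406672) - 9776 = 28487729/406672 - 9776 = -3947137743/406672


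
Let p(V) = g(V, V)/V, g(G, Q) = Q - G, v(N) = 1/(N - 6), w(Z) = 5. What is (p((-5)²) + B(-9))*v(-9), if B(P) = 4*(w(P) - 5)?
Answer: 0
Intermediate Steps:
v(N) = 1/(-6 + N)
p(V) = 0 (p(V) = (V - V)/V = 0/V = 0)
B(P) = 0 (B(P) = 4*(5 - 5) = 4*0 = 0)
(p((-5)²) + B(-9))*v(-9) = (0 + 0)/(-6 - 9) = 0/(-15) = 0*(-1/15) = 0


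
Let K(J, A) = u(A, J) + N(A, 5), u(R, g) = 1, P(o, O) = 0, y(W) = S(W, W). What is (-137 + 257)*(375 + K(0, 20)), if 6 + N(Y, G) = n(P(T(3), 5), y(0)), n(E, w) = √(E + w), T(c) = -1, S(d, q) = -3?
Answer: 44400 + 120*I*√3 ≈ 44400.0 + 207.85*I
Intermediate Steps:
y(W) = -3
N(Y, G) = -6 + I*√3 (N(Y, G) = -6 + √(0 - 3) = -6 + √(-3) = -6 + I*√3)
K(J, A) = -5 + I*√3 (K(J, A) = 1 + (-6 + I*√3) = -5 + I*√3)
(-137 + 257)*(375 + K(0, 20)) = (-137 + 257)*(375 + (-5 + I*√3)) = 120*(370 + I*√3) = 44400 + 120*I*√3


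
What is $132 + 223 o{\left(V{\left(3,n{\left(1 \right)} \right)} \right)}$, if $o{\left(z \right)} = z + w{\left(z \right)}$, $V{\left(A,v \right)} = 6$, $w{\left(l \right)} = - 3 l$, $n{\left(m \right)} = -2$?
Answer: $-2544$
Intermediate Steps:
$o{\left(z \right)} = - 2 z$ ($o{\left(z \right)} = z - 3 z = - 2 z$)
$132 + 223 o{\left(V{\left(3,n{\left(1 \right)} \right)} \right)} = 132 + 223 \left(\left(-2\right) 6\right) = 132 + 223 \left(-12\right) = 132 - 2676 = -2544$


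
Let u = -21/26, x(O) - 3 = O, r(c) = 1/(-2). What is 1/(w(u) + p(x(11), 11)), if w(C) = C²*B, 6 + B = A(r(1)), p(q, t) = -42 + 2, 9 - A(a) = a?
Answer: -1352/50993 ≈ -0.026513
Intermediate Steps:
r(c) = -½
A(a) = 9 - a
x(O) = 3 + O
p(q, t) = -40
B = 7/2 (B = -6 + (9 - 1*(-½)) = -6 + (9 + ½) = -6 + 19/2 = 7/2 ≈ 3.5000)
u = -21/26 (u = -21*1/26 = -21/26 ≈ -0.80769)
w(C) = 7*C²/2 (w(C) = C²*(7/2) = 7*C²/2)
1/(w(u) + p(x(11), 11)) = 1/(7*(-21/26)²/2 - 40) = 1/((7/2)*(441/676) - 40) = 1/(3087/1352 - 40) = 1/(-50993/1352) = -1352/50993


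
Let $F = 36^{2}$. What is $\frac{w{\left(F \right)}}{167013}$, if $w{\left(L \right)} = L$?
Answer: $\frac{144}{18557} \approx 0.0077599$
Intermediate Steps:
$F = 1296$
$\frac{w{\left(F \right)}}{167013} = \frac{1296}{167013} = 1296 \cdot \frac{1}{167013} = \frac{144}{18557}$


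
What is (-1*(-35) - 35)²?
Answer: 0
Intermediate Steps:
(-1*(-35) - 35)² = (35 - 35)² = 0² = 0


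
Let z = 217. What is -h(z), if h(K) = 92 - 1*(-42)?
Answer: -134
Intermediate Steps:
h(K) = 134 (h(K) = 92 + 42 = 134)
-h(z) = -1*134 = -134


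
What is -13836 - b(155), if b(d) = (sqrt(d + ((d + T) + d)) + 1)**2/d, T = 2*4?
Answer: -2145054/155 - 2*sqrt(473)/155 ≈ -13839.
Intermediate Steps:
T = 8
b(d) = (1 + sqrt(8 + 3*d))**2/d (b(d) = (sqrt(d + ((d + 8) + d)) + 1)**2/d = (sqrt(d + ((8 + d) + d)) + 1)**2/d = (sqrt(d + (8 + 2*d)) + 1)**2/d = (sqrt(8 + 3*d) + 1)**2/d = (1 + sqrt(8 + 3*d))**2/d)
-13836 - b(155) = -13836 - (1 + sqrt(8 + 3*155))**2/155 = -13836 - (1 + sqrt(8 + 465))**2/155 = -13836 - (1 + sqrt(473))**2/155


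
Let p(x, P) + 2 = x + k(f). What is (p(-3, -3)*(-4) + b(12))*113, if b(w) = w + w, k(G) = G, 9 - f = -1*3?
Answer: -452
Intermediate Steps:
f = 12 (f = 9 - (-1)*3 = 9 - 1*(-3) = 9 + 3 = 12)
b(w) = 2*w
p(x, P) = 10 + x (p(x, P) = -2 + (x + 12) = -2 + (12 + x) = 10 + x)
(p(-3, -3)*(-4) + b(12))*113 = ((10 - 3)*(-4) + 2*12)*113 = (7*(-4) + 24)*113 = (-28 + 24)*113 = -4*113 = -452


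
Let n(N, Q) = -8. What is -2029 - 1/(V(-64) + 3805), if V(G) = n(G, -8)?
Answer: -7704114/3797 ≈ -2029.0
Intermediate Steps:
V(G) = -8
-2029 - 1/(V(-64) + 3805) = -2029 - 1/(-8 + 3805) = -2029 - 1/3797 = -7704114/3797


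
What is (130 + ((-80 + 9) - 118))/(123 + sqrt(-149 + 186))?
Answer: -7257/15092 + 59*sqrt(37)/15092 ≈ -0.45707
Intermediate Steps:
(130 + ((-80 + 9) - 118))/(123 + sqrt(-149 + 186)) = (130 + (-71 - 118))/(123 + sqrt(37)) = (130 - 189)/(123 + sqrt(37)) = -59/(123 + sqrt(37))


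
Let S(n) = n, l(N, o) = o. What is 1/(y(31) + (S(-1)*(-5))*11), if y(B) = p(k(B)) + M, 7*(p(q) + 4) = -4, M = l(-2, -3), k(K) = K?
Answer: 7/332 ≈ 0.021084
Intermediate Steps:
M = -3
p(q) = -32/7 (p(q) = -4 + (⅐)*(-4) = -4 - 4/7 = -32/7)
y(B) = -53/7 (y(B) = -32/7 - 3 = -53/7)
1/(y(31) + (S(-1)*(-5))*11) = 1/(-53/7 - 1*(-5)*11) = 1/(-53/7 + 5*11) = 1/(-53/7 + 55) = 1/(332/7) = 7/332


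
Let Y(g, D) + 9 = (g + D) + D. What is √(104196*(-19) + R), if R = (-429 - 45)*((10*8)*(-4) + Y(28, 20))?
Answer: I*√1856010 ≈ 1362.4*I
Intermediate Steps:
Y(g, D) = -9 + g + 2*D (Y(g, D) = -9 + ((g + D) + D) = -9 + ((D + g) + D) = -9 + (g + 2*D) = -9 + g + 2*D)
R = 123714 (R = (-429 - 45)*((10*8)*(-4) + (-9 + 28 + 2*20)) = -474*(80*(-4) + (-9 + 28 + 40)) = -474*(-320 + 59) = -474*(-261) = 123714)
√(104196*(-19) + R) = √(104196*(-19) + 123714) = √(-1979724 + 123714) = √(-1856010) = I*√1856010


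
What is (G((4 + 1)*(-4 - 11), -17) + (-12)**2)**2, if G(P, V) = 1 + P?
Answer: 4900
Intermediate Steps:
(G((4 + 1)*(-4 - 11), -17) + (-12)**2)**2 = ((1 + (4 + 1)*(-4 - 11)) + (-12)**2)**2 = ((1 + 5*(-15)) + 144)**2 = ((1 - 75) + 144)**2 = (-74 + 144)**2 = 70**2 = 4900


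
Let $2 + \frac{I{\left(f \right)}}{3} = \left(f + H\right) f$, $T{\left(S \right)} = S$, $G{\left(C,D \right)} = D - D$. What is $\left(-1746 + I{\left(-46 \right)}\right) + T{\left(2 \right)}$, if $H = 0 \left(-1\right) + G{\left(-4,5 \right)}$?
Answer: $4598$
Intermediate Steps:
$G{\left(C,D \right)} = 0$
$H = 0$ ($H = 0 \left(-1\right) + 0 = 0 + 0 = 0$)
$I{\left(f \right)} = -6 + 3 f^{2}$ ($I{\left(f \right)} = -6 + 3 \left(f + 0\right) f = -6 + 3 f f = -6 + 3 f^{2}$)
$\left(-1746 + I{\left(-46 \right)}\right) + T{\left(2 \right)} = \left(-1746 - \left(6 - 3 \left(-46\right)^{2}\right)\right) + 2 = \left(-1746 + \left(-6 + 3 \cdot 2116\right)\right) + 2 = \left(-1746 + \left(-6 + 6348\right)\right) + 2 = \left(-1746 + 6342\right) + 2 = 4596 + 2 = 4598$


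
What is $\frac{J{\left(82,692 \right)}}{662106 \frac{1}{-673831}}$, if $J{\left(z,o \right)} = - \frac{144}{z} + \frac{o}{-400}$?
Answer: $\frac{9631066483}{2714634600} \approx 3.5478$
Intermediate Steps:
$J{\left(z,o \right)} = - \frac{144}{z} - \frac{o}{400}$ ($J{\left(z,o \right)} = - \frac{144}{z} + o \left(- \frac{1}{400}\right) = - \frac{144}{z} - \frac{o}{400}$)
$\frac{J{\left(82,692 \right)}}{662106 \frac{1}{-673831}} = \frac{- \frac{144}{82} - \frac{173}{100}}{662106 \frac{1}{-673831}} = \frac{\left(-144\right) \frac{1}{82} - \frac{173}{100}}{662106 \left(- \frac{1}{673831}\right)} = \frac{- \frac{72}{41} - \frac{173}{100}}{- \frac{662106}{673831}} = \left(- \frac{14293}{4100}\right) \left(- \frac{673831}{662106}\right) = \frac{9631066483}{2714634600}$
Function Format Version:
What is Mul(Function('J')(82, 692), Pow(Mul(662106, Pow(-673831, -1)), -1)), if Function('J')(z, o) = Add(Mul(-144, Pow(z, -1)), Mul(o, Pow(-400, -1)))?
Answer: Rational(9631066483, 2714634600) ≈ 3.5478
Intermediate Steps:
Function('J')(z, o) = Add(Mul(-144, Pow(z, -1)), Mul(Rational(-1, 400), o)) (Function('J')(z, o) = Add(Mul(-144, Pow(z, -1)), Mul(o, Rational(-1, 400))) = Add(Mul(-144, Pow(z, -1)), Mul(Rational(-1, 400), o)))
Mul(Function('J')(82, 692), Pow(Mul(662106, Pow(-673831, -1)), -1)) = Mul(Add(Mul(-144, Pow(82, -1)), Mul(Rational(-1, 400), 692)), Pow(Mul(662106, Pow(-673831, -1)), -1)) = Mul(Add(Mul(-144, Rational(1, 82)), Rational(-173, 100)), Pow(Mul(662106, Rational(-1, 673831)), -1)) = Mul(Add(Rational(-72, 41), Rational(-173, 100)), Pow(Rational(-662106, 673831), -1)) = Mul(Rational(-14293, 4100), Rational(-673831, 662106)) = Rational(9631066483, 2714634600)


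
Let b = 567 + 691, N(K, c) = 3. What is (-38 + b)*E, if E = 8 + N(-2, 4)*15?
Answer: 64660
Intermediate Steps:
E = 53 (E = 8 + 3*15 = 8 + 45 = 53)
b = 1258
(-38 + b)*E = (-38 + 1258)*53 = 1220*53 = 64660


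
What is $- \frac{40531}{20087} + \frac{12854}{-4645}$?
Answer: $- \frac{446464793}{93304115} \approx -4.785$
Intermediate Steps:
$- \frac{40531}{20087} + \frac{12854}{-4645} = \left(-40531\right) \frac{1}{20087} + 12854 \left(- \frac{1}{4645}\right) = - \frac{40531}{20087} - \frac{12854}{4645} = - \frac{446464793}{93304115}$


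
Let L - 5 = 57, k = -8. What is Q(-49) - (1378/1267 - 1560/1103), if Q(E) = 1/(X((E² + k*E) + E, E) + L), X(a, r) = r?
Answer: 7333119/18167513 ≈ 0.40364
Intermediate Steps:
L = 62 (L = 5 + 57 = 62)
Q(E) = 1/(62 + E) (Q(E) = 1/(E + 62) = 1/(62 + E))
Q(-49) - (1378/1267 - 1560/1103) = 1/(62 - 49) - (1378/1267 - 1560/1103) = 1/13 - (1378*(1/1267) - 1560*1/1103) = 1/13 - (1378/1267 - 1560/1103) = 1/13 - 1*(-456586/1397501) = 1/13 + 456586/1397501 = 7333119/18167513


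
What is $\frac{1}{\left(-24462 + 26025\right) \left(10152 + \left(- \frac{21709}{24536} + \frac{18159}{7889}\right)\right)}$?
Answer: $\frac{193564504}{3071828188582953} \approx 6.3013 \cdot 10^{-8}$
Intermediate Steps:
$\frac{1}{\left(-24462 + 26025\right) \left(10152 + \left(- \frac{21709}{24536} + \frac{18159}{7889}\right)\right)} = \frac{1}{1563 \left(10152 + \left(\left(-21709\right) \frac{1}{24536} + 18159 \cdot \frac{1}{7889}\right)\right)} = \frac{1}{1563 \left(10152 + \left(- \frac{21709}{24536} + \frac{18159}{7889}\right)\right)} = \frac{1}{1563 \left(10152 + \frac{274286923}{193564504}\right)} = \frac{1}{1563 \cdot \frac{1965341131531}{193564504}} = \frac{1}{\frac{3071828188582953}{193564504}} = \frac{193564504}{3071828188582953}$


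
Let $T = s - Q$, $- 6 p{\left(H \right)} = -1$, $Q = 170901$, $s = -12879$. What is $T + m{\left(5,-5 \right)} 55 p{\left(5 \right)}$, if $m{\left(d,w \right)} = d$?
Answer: $- \frac{1102405}{6} \approx -1.8373 \cdot 10^{5}$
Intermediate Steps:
$p{\left(H \right)} = \frac{1}{6}$ ($p{\left(H \right)} = \left(- \frac{1}{6}\right) \left(-1\right) = \frac{1}{6}$)
$T = -183780$ ($T = -12879 - 170901 = -183780$)
$T + m{\left(5,-5 \right)} 55 p{\left(5 \right)} = -183780 + 5 \cdot 55 \cdot \frac{1}{6} = -183780 + 275 \cdot \frac{1}{6} = -183780 + \frac{275}{6} = - \frac{1102405}{6}$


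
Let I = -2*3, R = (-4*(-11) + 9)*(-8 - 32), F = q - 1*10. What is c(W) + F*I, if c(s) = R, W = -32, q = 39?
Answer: -2294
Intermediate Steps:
F = 29 (F = 39 - 1*10 = 39 - 10 = 29)
R = -2120 (R = (44 + 9)*(-40) = 53*(-40) = -2120)
I = -6
c(s) = -2120
c(W) + F*I = -2120 + 29*(-6) = -2120 - 174 = -2294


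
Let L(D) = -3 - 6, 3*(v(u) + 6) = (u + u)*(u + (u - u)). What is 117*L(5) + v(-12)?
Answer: -963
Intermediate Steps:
v(u) = -6 + 2*u²/3 (v(u) = -6 + ((u + u)*(u + (u - u)))/3 = -6 + ((2*u)*(u + 0))/3 = -6 + ((2*u)*u)/3 = -6 + (2*u²)/3 = -6 + 2*u²/3)
L(D) = -9
117*L(5) + v(-12) = 117*(-9) + (-6 + (⅔)*(-12)²) = -1053 + (-6 + (⅔)*144) = -1053 + (-6 + 96) = -1053 + 90 = -963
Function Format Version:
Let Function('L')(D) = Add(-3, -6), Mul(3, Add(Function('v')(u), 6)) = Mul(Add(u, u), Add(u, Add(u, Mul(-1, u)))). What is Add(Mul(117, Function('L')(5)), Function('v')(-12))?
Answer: -963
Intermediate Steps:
Function('v')(u) = Add(-6, Mul(Rational(2, 3), Pow(u, 2))) (Function('v')(u) = Add(-6, Mul(Rational(1, 3), Mul(Add(u, u), Add(u, Add(u, Mul(-1, u)))))) = Add(-6, Mul(Rational(1, 3), Mul(Mul(2, u), Add(u, 0)))) = Add(-6, Mul(Rational(1, 3), Mul(Mul(2, u), u))) = Add(-6, Mul(Rational(1, 3), Mul(2, Pow(u, 2)))) = Add(-6, Mul(Rational(2, 3), Pow(u, 2))))
Function('L')(D) = -9
Add(Mul(117, Function('L')(5)), Function('v')(-12)) = Add(Mul(117, -9), Add(-6, Mul(Rational(2, 3), Pow(-12, 2)))) = Add(-1053, Add(-6, Mul(Rational(2, 3), 144))) = Add(-1053, Add(-6, 96)) = Add(-1053, 90) = -963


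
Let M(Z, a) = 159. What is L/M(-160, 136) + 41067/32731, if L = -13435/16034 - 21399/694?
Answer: 15280943923463/14477639450871 ≈ 1.0555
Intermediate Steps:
L = -88108864/2781899 (L = -13435*1/16034 - 21399*1/694 = -13435/16034 - 21399/694 = -88108864/2781899 ≈ -31.672)
L/M(-160, 136) + 41067/32731 = -88108864/2781899/159 + 41067/32731 = -88108864/2781899*1/159 + 41067*(1/32731) = -88108864/442321941 + 41067/32731 = 15280943923463/14477639450871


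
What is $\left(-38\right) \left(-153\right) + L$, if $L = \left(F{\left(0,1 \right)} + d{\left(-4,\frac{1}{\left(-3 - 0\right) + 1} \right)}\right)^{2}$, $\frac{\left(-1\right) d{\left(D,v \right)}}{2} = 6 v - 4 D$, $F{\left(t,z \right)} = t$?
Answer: $6490$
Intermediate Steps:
$d{\left(D,v \right)} = - 12 v + 8 D$ ($d{\left(D,v \right)} = - 2 \left(6 v - 4 D\right) = - 2 \left(- 4 D + 6 v\right) = - 12 v + 8 D$)
$L = 676$ ($L = \left(0 - \left(32 + \frac{12}{\left(-3 - 0\right) + 1}\right)\right)^{2} = \left(0 - \left(32 + \frac{12}{\left(-3 + 0\right) + 1}\right)\right)^{2} = \left(0 - \left(32 + \frac{12}{-3 + 1}\right)\right)^{2} = \left(0 - \left(32 + \frac{12}{-2}\right)\right)^{2} = \left(0 - 26\right)^{2} = \left(-26\right)^{2} = 676$)
$\left(-38\right) \left(-153\right) + L = \left(-38\right) \left(-153\right) + 676 = 5814 + 676 = 6490$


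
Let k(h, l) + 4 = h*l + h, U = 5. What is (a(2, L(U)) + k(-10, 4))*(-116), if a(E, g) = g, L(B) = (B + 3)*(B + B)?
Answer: -3016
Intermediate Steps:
L(B) = 2*B*(3 + B) (L(B) = (3 + B)*(2*B) = 2*B*(3 + B))
k(h, l) = -4 + h + h*l (k(h, l) = -4 + (h*l + h) = -4 + (h + h*l) = -4 + h + h*l)
(a(2, L(U)) + k(-10, 4))*(-116) = (2*5*(3 + 5) + (-4 - 10 - 10*4))*(-116) = (2*5*8 + (-4 - 10 - 40))*(-116) = (80 - 54)*(-116) = 26*(-116) = -3016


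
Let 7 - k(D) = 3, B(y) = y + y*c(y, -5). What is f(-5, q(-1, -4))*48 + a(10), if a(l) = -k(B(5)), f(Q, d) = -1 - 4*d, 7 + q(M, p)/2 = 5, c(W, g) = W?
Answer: 716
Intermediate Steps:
q(M, p) = -4 (q(M, p) = -14 + 2*5 = -14 + 10 = -4)
B(y) = y + y² (B(y) = y + y*y = y + y²)
k(D) = 4 (k(D) = 7 - 1*3 = 7 - 3 = 4)
a(l) = -4 (a(l) = -1*4 = -4)
f(-5, q(-1, -4))*48 + a(10) = (-1 - 4*(-4))*48 - 4 = (-1 + 16)*48 - 4 = 15*48 - 4 = 720 - 4 = 716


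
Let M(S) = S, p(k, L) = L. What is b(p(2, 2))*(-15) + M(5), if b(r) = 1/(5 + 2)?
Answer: 20/7 ≈ 2.8571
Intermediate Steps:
b(r) = 1/7
b(p(2, 2))*(-15) + M(5) = (1/7)*(-15) + 5 = -15/7 + 5 = 20/7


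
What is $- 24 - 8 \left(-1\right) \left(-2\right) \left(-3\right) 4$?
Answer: $-4608$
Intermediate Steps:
$- 24 - 8 \left(-1\right) \left(-2\right) \left(-3\right) 4 = - 24 - 8 \cdot 2 \left(-3\right) 4 = - 24 \left(-8\right) \left(-6\right) 4 = - 24 \cdot 48 \cdot 4 = \left(-24\right) 192 = -4608$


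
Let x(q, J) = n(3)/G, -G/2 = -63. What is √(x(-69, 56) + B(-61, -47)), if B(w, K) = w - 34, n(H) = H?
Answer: I*√167538/42 ≈ 9.7456*I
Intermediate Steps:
G = 126 (G = -2*(-63) = 126)
x(q, J) = 1/42 (x(q, J) = 3/126 = 3*(1/126) = 1/42)
B(w, K) = -34 + w
√(x(-69, 56) + B(-61, -47)) = √(1/42 + (-34 - 61)) = √(1/42 - 95) = √(-3989/42) = I*√167538/42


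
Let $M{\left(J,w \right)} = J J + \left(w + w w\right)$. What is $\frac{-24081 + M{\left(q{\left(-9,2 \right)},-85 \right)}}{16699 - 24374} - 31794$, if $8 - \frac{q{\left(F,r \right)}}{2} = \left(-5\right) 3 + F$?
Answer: $- \frac{48801221}{1535} \approx -31792.0$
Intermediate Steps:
$q{\left(F,r \right)} = 46 - 2 F$ ($q{\left(F,r \right)} = 16 - 2 \left(\left(-5\right) 3 + F\right) = 16 - 2 \left(-15 + F\right) = 16 - \left(-30 + 2 F\right) = 46 - 2 F$)
$M{\left(J,w \right)} = w + J^{2} + w^{2}$ ($M{\left(J,w \right)} = J^{2} + \left(w + w^{2}\right) = w + J^{2} + w^{2}$)
$\frac{-24081 + M{\left(q{\left(-9,2 \right)},-85 \right)}}{16699 - 24374} - 31794 = \frac{-24081 + \left(-85 + \left(46 - -18\right)^{2} + \left(-85\right)^{2}\right)}{16699 - 24374} - 31794 = \frac{-24081 + \left(-85 + \left(46 + 18\right)^{2} + 7225\right)}{-7675} - 31794 = \left(-24081 + \left(-85 + 64^{2} + 7225\right)\right) \left(- \frac{1}{7675}\right) - 31794 = \left(-24081 + \left(-85 + 4096 + 7225\right)\right) \left(- \frac{1}{7675}\right) - 31794 = \left(-24081 + 11236\right) \left(- \frac{1}{7675}\right) - 31794 = \left(-12845\right) \left(- \frac{1}{7675}\right) - 31794 = \frac{2569}{1535} - 31794 = - \frac{48801221}{1535}$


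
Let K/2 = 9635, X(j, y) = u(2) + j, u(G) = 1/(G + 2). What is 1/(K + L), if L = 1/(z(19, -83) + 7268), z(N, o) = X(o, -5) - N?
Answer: 28665/552374554 ≈ 5.1894e-5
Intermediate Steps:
u(G) = 1/(2 + G)
X(j, y) = ¼ + j (X(j, y) = 1/(2 + 2) + j = 1/4 + j = ¼ + j)
z(N, o) = ¼ + o - N (z(N, o) = (¼ + o) - N = ¼ + o - N)
K = 19270 (K = 2*9635 = 19270)
L = 4/28665 (L = 1/((¼ - 83 - 1*19) + 7268) = 1/((¼ - 83 - 19) + 7268) = 1/(-407/4 + 7268) = 1/(28665/4) = 4/28665 ≈ 0.00013954)
1/(K + L) = 1/(19270 + 4/28665) = 1/(552374554/28665) = 28665/552374554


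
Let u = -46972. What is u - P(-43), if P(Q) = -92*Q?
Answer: -50928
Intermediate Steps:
u - P(-43) = -46972 - (-92)*(-43) = -46972 - 1*3956 = -46972 - 3956 = -50928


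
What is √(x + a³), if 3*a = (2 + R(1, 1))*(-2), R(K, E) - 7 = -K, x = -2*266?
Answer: 2*I*√13845/9 ≈ 26.148*I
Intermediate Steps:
x = -532
R(K, E) = 7 - K
a = -16/3 (a = ((2 + (7 - 1*1))*(-2))/3 = ((2 + (7 - 1))*(-2))/3 = ((2 + 6)*(-2))/3 = (8*(-2))/3 = (⅓)*(-16) = -16/3 ≈ -5.3333)
√(x + a³) = √(-532 + (-16/3)³) = √(-532 - 4096/27) = √(-18460/27) = 2*I*√13845/9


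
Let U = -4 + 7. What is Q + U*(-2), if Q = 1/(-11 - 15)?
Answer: -157/26 ≈ -6.0385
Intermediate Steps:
U = 3
Q = -1/26 (Q = 1/(-26) = -1/26 ≈ -0.038462)
Q + U*(-2) = -1/26 + 3*(-2) = -1/26 - 6 = -157/26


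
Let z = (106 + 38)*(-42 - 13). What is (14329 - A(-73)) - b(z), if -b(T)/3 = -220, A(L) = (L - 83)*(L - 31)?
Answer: -2555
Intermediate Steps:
A(L) = (-83 + L)*(-31 + L)
z = -7920 (z = 144*(-55) = -7920)
b(T) = 660 (b(T) = -3*(-220) = 660)
(14329 - A(-73)) - b(z) = (14329 - (2573 + (-73)² - 114*(-73))) - 1*660 = (14329 - (2573 + 5329 + 8322)) - 660 = (14329 - 1*16224) - 660 = (14329 - 16224) - 660 = -1895 - 660 = -2555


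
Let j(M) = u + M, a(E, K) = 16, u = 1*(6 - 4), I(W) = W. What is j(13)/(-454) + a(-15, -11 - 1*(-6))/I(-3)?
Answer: -7309/1362 ≈ -5.3664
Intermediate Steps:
u = 2 (u = 1*2 = 2)
j(M) = 2 + M
j(13)/(-454) + a(-15, -11 - 1*(-6))/I(-3) = (2 + 13)/(-454) + 16/(-3) = 15*(-1/454) + 16*(-1/3) = -15/454 - 16/3 = -7309/1362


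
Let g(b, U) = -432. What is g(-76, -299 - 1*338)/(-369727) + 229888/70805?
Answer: 85026388336/26178520235 ≈ 3.2479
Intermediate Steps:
g(-76, -299 - 1*338)/(-369727) + 229888/70805 = -432/(-369727) + 229888/70805 = -432*(-1/369727) + 229888*(1/70805) = 432/369727 + 229888/70805 = 85026388336/26178520235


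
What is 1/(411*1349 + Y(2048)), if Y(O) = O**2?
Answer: 1/4748743 ≈ 2.1058e-7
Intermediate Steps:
1/(411*1349 + Y(2048)) = 1/(411*1349 + 2048**2) = 1/(554439 + 4194304) = 1/4748743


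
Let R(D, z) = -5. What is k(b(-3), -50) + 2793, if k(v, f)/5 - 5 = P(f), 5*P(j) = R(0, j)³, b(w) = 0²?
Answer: 2693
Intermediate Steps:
b(w) = 0
P(j) = -25 (P(j) = (⅕)*(-5)³ = (⅕)*(-125) = -25)
k(v, f) = -100 (k(v, f) = 25 + 5*(-25) = 25 - 125 = -100)
k(b(-3), -50) + 2793 = -100 + 2793 = 2693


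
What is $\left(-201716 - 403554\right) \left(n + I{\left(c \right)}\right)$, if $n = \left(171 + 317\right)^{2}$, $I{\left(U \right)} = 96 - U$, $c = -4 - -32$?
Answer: $-144182577240$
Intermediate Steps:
$c = 28$ ($c = -4 + 32 = 28$)
$n = 238144$ ($n = 488^{2} = 238144$)
$\left(-201716 - 403554\right) \left(n + I{\left(c \right)}\right) = \left(-201716 - 403554\right) \left(238144 + \left(96 - 28\right)\right) = - 605270 \left(238144 + \left(96 - 28\right)\right) = - 605270 \left(238144 + 68\right) = \left(-605270\right) 238212 = -144182577240$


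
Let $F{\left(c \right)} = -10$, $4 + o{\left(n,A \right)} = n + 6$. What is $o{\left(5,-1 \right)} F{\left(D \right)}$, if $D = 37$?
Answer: $-70$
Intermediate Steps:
$o{\left(n,A \right)} = 2 + n$ ($o{\left(n,A \right)} = -4 + \left(n + 6\right) = -4 + \left(6 + n\right) = 2 + n$)
$o{\left(5,-1 \right)} F{\left(D \right)} = \left(2 + 5\right) \left(-10\right) = 7 \left(-10\right) = -70$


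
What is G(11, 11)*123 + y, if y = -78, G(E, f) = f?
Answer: 1275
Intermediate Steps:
G(11, 11)*123 + y = 11*123 - 78 = 1353 - 78 = 1275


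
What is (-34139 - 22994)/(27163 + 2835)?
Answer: -57133/29998 ≈ -1.9046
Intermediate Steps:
(-34139 - 22994)/(27163 + 2835) = -57133/29998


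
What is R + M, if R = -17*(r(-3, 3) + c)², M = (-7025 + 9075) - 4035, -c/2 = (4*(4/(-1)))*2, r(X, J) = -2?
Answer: -67333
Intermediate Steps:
c = 64 (c = -2*4*(4/(-1))*2 = -2*4*(4*(-1))*2 = -2*4*(-4)*2 = -(-32)*2 = -2*(-32) = 64)
M = -1985 (M = 2050 - 4035 = -1985)
R = -65348 (R = -17*(-2 + 64)² = -17*62² = -17*3844 = -65348)
R + M = -65348 - 1985 = -67333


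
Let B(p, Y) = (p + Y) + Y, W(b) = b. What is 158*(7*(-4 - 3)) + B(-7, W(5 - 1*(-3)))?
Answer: -7733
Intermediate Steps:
B(p, Y) = p + 2*Y (B(p, Y) = (Y + p) + Y = p + 2*Y)
158*(7*(-4 - 3)) + B(-7, W(5 - 1*(-3))) = 158*(7*(-4 - 3)) + (-7 + 2*(5 - 1*(-3))) = 158*(7*(-7)) + (-7 + 2*(5 + 3)) = 158*(-49) + (-7 + 2*8) = -7742 + (-7 + 16) = -7742 + 9 = -7733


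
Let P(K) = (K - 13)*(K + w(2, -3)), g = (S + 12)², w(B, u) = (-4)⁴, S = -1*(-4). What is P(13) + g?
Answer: 256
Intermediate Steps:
S = 4
w(B, u) = 256
g = 256 (g = (4 + 12)² = 16² = 256)
P(K) = (-13 + K)*(256 + K) (P(K) = (K - 13)*(K + 256) = (-13 + K)*(256 + K))
P(13) + g = (-3328 + 13² + 243*13) + 256 = (-3328 + 169 + 3159) + 256 = 0 + 256 = 256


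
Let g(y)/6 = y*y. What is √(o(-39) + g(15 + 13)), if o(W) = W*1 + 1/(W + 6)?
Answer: 2*√1270038/33 ≈ 68.301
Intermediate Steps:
o(W) = W + 1/(6 + W)
g(y) = 6*y² (g(y) = 6*(y*y) = 6*y²)
√(o(-39) + g(15 + 13)) = √((1 + (-39)² + 6*(-39))/(6 - 39) + 6*(15 + 13)²) = √((1 + 1521 - 234)/(-33) + 6*28²) = √(-1/33*1288 + 6*784) = √(-1288/33 + 4704) = √(153944/33) = 2*√1270038/33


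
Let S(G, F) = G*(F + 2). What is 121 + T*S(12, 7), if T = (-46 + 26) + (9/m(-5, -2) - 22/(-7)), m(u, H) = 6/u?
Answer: -17567/7 ≈ -2509.6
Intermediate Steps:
S(G, F) = G*(2 + F)
T = -341/14 (T = (-46 + 26) + (9/((6/(-5))) - 22/(-7)) = -20 + (9/((6*(-⅕))) - 22*(-⅐)) = -20 + (9/(-6/5) + 22/7) = -20 + (9*(-⅚) + 22/7) = -20 + (-15/2 + 22/7) = -20 - 61/14 = -341/14 ≈ -24.357)
121 + T*S(12, 7) = 121 - 2046*(2 + 7)/7 = 121 - 2046*9/7 = 121 - 341/14*108 = 121 - 18414/7 = -17567/7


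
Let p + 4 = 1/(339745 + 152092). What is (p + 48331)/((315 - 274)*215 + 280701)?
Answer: 5942251675/35598670223 ≈ 0.16692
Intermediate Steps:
p = -1967347/491837 (p = -4 + 1/(339745 + 152092) = -4 + 1/491837 = -1967347/491837 ≈ -4.0000)
(p + 48331)/((315 - 274)*215 + 280701) = (-1967347/491837 + 48331)/((315 - 274)*215 + 280701) = 23769006700/(491837*(41*215 + 280701)) = 23769006700/(491837*(8815 + 280701)) = (23769006700/491837)/289516 = (23769006700/491837)*(1/289516) = 5942251675/35598670223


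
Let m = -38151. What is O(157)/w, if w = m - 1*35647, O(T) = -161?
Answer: 161/73798 ≈ 0.0021816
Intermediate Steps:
w = -73798 (w = -38151 - 1*35647 = -38151 - 35647 = -73798)
O(157)/w = -161/(-73798) = -161*(-1/73798) = 161/73798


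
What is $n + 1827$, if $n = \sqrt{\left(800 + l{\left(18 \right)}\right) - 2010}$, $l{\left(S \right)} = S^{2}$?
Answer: $1827 + i \sqrt{886} \approx 1827.0 + 29.766 i$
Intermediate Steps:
$n = i \sqrt{886}$ ($n = \sqrt{\left(800 + 18^{2}\right) - 2010} = \sqrt{\left(800 + 324\right) - 2010} = \sqrt{1124 - 2010} = \sqrt{-886} = i \sqrt{886} \approx 29.766 i$)
$n + 1827 = i \sqrt{886} + 1827 = 1827 + i \sqrt{886}$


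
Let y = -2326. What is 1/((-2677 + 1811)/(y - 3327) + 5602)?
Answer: 5653/31668972 ≈ 0.00017850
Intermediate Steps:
1/((-2677 + 1811)/(y - 3327) + 5602) = 1/((-2677 + 1811)/(-2326 - 3327) + 5602) = 1/(-866/(-5653) + 5602) = 1/(-866*(-1/5653) + 5602) = 1/(866/5653 + 5602) = 1/(31668972/5653) = 5653/31668972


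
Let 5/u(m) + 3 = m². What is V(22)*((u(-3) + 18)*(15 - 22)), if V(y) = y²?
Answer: -191422/3 ≈ -63807.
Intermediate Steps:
u(m) = 5/(-3 + m²)
V(22)*((u(-3) + 18)*(15 - 22)) = 22²*((5/(-3 + (-3)²) + 18)*(15 - 22)) = 484*((5/(-3 + 9) + 18)*(-7)) = 484*((5/6 + 18)*(-7)) = 484*((5*(⅙) + 18)*(-7)) = 484*((⅚ + 18)*(-7)) = 484*((113/6)*(-7)) = 484*(-791/6) = -191422/3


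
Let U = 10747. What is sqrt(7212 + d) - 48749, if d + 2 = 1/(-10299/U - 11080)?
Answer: -48749 + sqrt(102250254869524334937)/119087059 ≈ -48664.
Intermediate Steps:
d = -238184865/119087059 (d = -2 + 1/(-10299/10747 - 11080) = -2 + 1/(-119087059/10747) = -2 - 10747/119087059 = -238184865/119087059 ≈ -2.0001)
sqrt(7212 + d) - 48749 = sqrt(7212 - 238184865/119087059) - 48749 = sqrt(858617684643/119087059) - 48749 = sqrt(102250254869524334937)/119087059 - 48749 = -48749 + sqrt(102250254869524334937)/119087059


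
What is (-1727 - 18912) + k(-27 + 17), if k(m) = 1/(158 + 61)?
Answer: -4519940/219 ≈ -20639.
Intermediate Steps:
k(m) = 1/219
(-1727 - 18912) + k(-27 + 17) = (-1727 - 18912) + 1/219 = -20639 + 1/219 = -4519940/219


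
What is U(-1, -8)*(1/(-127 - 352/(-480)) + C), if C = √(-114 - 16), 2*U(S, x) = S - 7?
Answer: 30/947 - 4*I*√130 ≈ 0.031679 - 45.607*I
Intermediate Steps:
U(S, x) = -7/2 + S/2 (U(S, x) = (S - 7)/2 = (-7 + S)/2 = -7/2 + S/2)
C = I*√130 (C = √(-130) = I*√130 ≈ 11.402*I)
U(-1, -8)*(1/(-127 - 352/(-480)) + C) = (-7/2 + (½)*(-1))*(1/(-127 - 352/(-480)) + I*√130) = (-7/2 - ½)*(1/(-127 - 352*(-1/480)) + I*√130) = -4*(1/(-127 + 11/15) + I*√130) = -4*(1/(-1894/15) + I*√130) = -4*(-15/1894 + I*√130) = 30/947 - 4*I*√130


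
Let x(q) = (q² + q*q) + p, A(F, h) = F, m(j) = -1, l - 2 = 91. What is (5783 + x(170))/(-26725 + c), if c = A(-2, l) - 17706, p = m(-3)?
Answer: -21194/14811 ≈ -1.4310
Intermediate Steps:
l = 93 (l = 2 + 91 = 93)
p = -1
c = -17708 (c = -2 - 17706 = -17708)
x(q) = -1 + 2*q² (x(q) = (q² + q*q) - 1 = (q² + q²) - 1 = 2*q² - 1 = -1 + 2*q²)
(5783 + x(170))/(-26725 + c) = (5783 + (-1 + 2*170²))/(-26725 - 17708) = (5783 + (-1 + 2*28900))/(-44433) = (5783 + (-1 + 57800))*(-1/44433) = (5783 + 57799)*(-1/44433) = 63582*(-1/44433) = -21194/14811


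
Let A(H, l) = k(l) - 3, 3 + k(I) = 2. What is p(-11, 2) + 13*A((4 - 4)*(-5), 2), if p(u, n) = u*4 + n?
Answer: -94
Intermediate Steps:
k(I) = -1 (k(I) = -3 + 2 = -1)
p(u, n) = n + 4*u (p(u, n) = 4*u + n = n + 4*u)
A(H, l) = -4 (A(H, l) = -1 - 3 = -4)
p(-11, 2) + 13*A((4 - 4)*(-5), 2) = (2 + 4*(-11)) + 13*(-4) = (2 - 44) - 52 = -42 - 52 = -94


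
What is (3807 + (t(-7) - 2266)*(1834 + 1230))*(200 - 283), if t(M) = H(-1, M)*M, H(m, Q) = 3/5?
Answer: 2885115607/5 ≈ 5.7702e+8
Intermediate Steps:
H(m, Q) = ⅗ (H(m, Q) = 3*(⅕) = ⅗)
t(M) = 3*M/5
(3807 + (t(-7) - 2266)*(1834 + 1230))*(200 - 283) = (3807 + ((⅗)*(-7) - 2266)*(1834 + 1230))*(200 - 283) = (3807 + (-21/5 - 2266)*3064)*(-83) = (3807 - 11351/5*3064)*(-83) = (3807 - 34779464/5)*(-83) = -34760429/5*(-83) = 2885115607/5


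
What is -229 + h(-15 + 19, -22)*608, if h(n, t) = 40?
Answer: 24091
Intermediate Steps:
-229 + h(-15 + 19, -22)*608 = -229 + 40*608 = -229 + 24320 = 24091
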